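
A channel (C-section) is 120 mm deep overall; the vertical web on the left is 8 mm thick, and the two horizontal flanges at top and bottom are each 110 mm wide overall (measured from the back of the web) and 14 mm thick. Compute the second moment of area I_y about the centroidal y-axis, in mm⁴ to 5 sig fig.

I_y ≈ 4.6547 × 10⁶ mm⁴

Split into non-overlapping primitives; take the origin at the lower-left of the bounding box.
Web: 8 × 120, A = 960 mm², x = 4 mm, Ī = 5 120 mm⁴.
Top flange (beyond web): 102 × 14, A = 1 428 mm², x = 59 mm, Ī = 1 238 076 mm⁴.
Bottom flange (beyond web): 102 × 14, A = 1 428 mm², x = 59 mm, Ī = 1 238 076 mm⁴.
Centroid: x̄ = ΣA·x / ΣA = 45.16352 mm.
Transfer each piece to the centroidal y-axis using Ī + A·d² with d = x − 45.16352:
  web: d = -41.16352 mm → contributes +1 631 778 mm⁴
  top flange (beyond web): d = 13.83648 mm → contributes +1 511 464 mm⁴
  bottom flange (beyond web): d = 13.83648 mm → contributes +1 511 464 mm⁴
Total I = 4 654 706 mm⁴.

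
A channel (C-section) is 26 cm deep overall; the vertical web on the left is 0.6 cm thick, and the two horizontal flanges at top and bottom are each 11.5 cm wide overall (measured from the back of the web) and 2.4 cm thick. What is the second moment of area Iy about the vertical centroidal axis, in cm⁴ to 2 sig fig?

Iy ≈ 920 cm⁴

Decompose the section into non-overlapping parts with the origin at the bottom-left of its bounding rectangle.
Web: 0.6 × 26, A = 15.6 cm², x = 0.3 cm, Ī = 0.468 cm⁴.
Top flange (beyond web): 10.9 × 2.4, A = 26.16 cm², x = 6.05 cm, Ī = 259 cm⁴.
Bottom flange (beyond web): 10.9 × 2.4, A = 26.16 cm², x = 6.05 cm, Ī = 259 cm⁴.
Centroid: x̄ = ΣA·x / ΣA = 4.729 cm.
Transfer each piece to the vertical centroidal axis using Ī + A·d² with d = x − 4.729:
  web: d = -4.429 cm → contributes +306.5 cm⁴
  top flange (beyond web): d = 1.321 cm → contributes +304.6 cm⁴
  bottom flange (beyond web): d = 1.321 cm → contributes +304.6 cm⁴
Total I = 915.8 cm⁴.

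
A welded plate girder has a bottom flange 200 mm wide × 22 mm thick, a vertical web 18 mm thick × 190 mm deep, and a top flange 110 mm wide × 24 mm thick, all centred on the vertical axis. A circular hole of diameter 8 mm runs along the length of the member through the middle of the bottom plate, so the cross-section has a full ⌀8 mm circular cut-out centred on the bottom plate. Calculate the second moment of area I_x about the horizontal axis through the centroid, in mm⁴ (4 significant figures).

I_x ≈ 8.663 × 10⁷ mm⁴

Break the section into simple shapes (no overlaps), measuring from the bottom-left corner of the bounding box.
Bottom plate: 200 × 22, A = 4 400 mm², y = 11 mm, Ī = 177 467 mm⁴.
Web plate: 18 × 190, A = 3 420 mm², y = 117 mm, Ī = 10 288 500 mm⁴.
Top plate: 110 × 24, A = 2 640 mm², y = 224 mm, Ī = 126 720 mm⁴.
Hole (subtracted): ⌀8, A = 50.2655 mm², y = 11 mm, Ī = 201.062 mm⁴.
Centroid: ȳ = ΣA·y / ΣA = 99.8438 mm.
Transfer each piece to the horizontal axis through the centroid using Ī + A·d² with d = y − 99.8438:
  bottom plate: d = -88.8438 mm → contributes +34 907 610 mm⁴
  web plate: d = 17.1562 mm → contributes +11 295 131 mm⁴
  top plate: d = 124.156 mm → contributes +40 821 715 mm⁴
  hole: d = -88.8438 mm → contributes −396 957 mm⁴
Total I = 86 627 499 mm⁴.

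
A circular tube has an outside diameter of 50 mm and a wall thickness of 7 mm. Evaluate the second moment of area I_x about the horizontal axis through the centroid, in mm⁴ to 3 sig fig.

I_x ≈ 2.24 × 10⁵ mm⁴

Break the section into simple shapes (no overlaps), measuring from the bottom-left corner of the bounding box.
Outer circle: ⌀50, A = 1963.5 mm², y = 25 mm, Ī = 306 796 mm⁴.
Bore (subtracted): ⌀36, A = 1017.9 mm², y = 25 mm, Ī = 82 448 mm⁴.
By symmetry the centroid is at mid-height, ȳ = 25 mm.
All pieces are centred on the horizontal axis through the centroid, so I = ΣĪ (holes subtracted) = 224 348 mm⁴.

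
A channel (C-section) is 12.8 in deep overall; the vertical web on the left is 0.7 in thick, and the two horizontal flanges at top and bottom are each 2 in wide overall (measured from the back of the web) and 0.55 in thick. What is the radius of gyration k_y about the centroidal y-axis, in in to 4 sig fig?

Break the section into simple shapes (no overlaps), measuring from the bottom-left corner of the bounding box.
Web: 0.7 × 12.8, A = 8.96 in², x = 0.35 in, Ī = 0.365867 in⁴.
Top flange (beyond web): 1.3 × 0.55, A = 0.715 in², x = 1.35 in, Ī = 0.100696 in⁴.
Bottom flange (beyond web): 1.3 × 0.55, A = 0.715 in², x = 1.35 in, Ī = 0.100696 in⁴.
Centroid: x̄ = ΣA·x / ΣA = 0.487632 in.
Transfer each piece to the centroidal y-axis using Ī + A·d² with d = x − 0.487632:
  web: d = -0.137632 in → contributes +0.535593 in⁴
  top flange (beyond web): d = 0.862368 in → contributes +0.632426 in⁴
  bottom flange (beyond web): d = 0.862368 in → contributes +0.632426 in⁴
Total I = 1.80044 in⁴.
Radius of gyration: k = √(I/A) = √(1.80044 / 10.39) = 0.416277 in.

k_y ≈ 0.4163 in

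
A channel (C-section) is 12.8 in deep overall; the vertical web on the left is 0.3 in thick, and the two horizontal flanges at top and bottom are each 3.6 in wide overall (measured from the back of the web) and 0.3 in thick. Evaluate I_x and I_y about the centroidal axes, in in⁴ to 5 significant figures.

Split into non-overlapping primitives; take the origin at the lower-left of the bounding box.
Web: 0.3 × 12.8, A = 3.84 in², y = 6.4 in, Ī = 52.4288 in⁴.
Top flange (beyond web): 3.3 × 0.3, A = 0.99 in², y = 12.65 in, Ī = 0.007425 in⁴.
Bottom flange (beyond web): 3.3 × 0.3, A = 0.99 in², y = 0.15 in, Ī = 0.007425 in⁴.
By symmetry the centroid is at mid-height, ȳ = 6.4 in.
Transfer each piece to the centroidal x-axis using Ī + A·d² with d = y − 6.4:
  web: d = 0 in → contributes +52.4288 in⁴
  top flange (beyond web): d = 6.25 in → contributes +38.6793 in⁴
  bottom flange (beyond web): d = -6.25 in → contributes +38.6793 in⁴
Total I = 129.7874 in⁴.
For the y-axis: x̄ = 0.7623711 in.
Repeating about the centroidal y-axis gives I_y = 6.058359 in⁴.

I_x ≈ 129.79 in⁴, I_y ≈ 6.0584 in⁴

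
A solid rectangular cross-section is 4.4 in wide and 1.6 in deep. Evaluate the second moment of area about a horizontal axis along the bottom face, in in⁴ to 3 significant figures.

I_base ≈ 6.01 in⁴

The section: 4.4 × 1.6, A = 7.04 in², y = 0.8 in, Ī = 1.5019 in⁴.
Transfer it to the base of the section using Ī + A·d² with d = y − 0:
  the section: d = 0.8 in → contributes +6.0075 in⁴
Total I = 6.0075 in⁴.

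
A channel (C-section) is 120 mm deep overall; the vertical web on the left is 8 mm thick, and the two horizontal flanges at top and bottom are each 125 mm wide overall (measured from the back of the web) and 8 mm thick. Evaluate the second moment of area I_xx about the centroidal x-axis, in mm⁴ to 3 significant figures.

Decompose the section into non-overlapping parts with the origin at the bottom-left of its bounding rectangle.
Web: 8 × 120, A = 960 mm², y = 60 mm, Ī = 1 152 000 mm⁴.
Top flange (beyond web): 117 × 8, A = 936 mm², y = 116 mm, Ī = 4 992 mm⁴.
Bottom flange (beyond web): 117 × 8, A = 936 mm², y = 4 mm, Ī = 4 992 mm⁴.
By symmetry the centroid is at mid-height, ȳ = 60 mm.
Transfer each piece to the centroidal x-axis using Ī + A·d² with d = y − 60:
  web: d = 0 mm → contributes +1 152 000 mm⁴
  top flange (beyond web): d = 56 mm → contributes +2 940 288 mm⁴
  bottom flange (beyond web): d = -56 mm → contributes +2 940 288 mm⁴
Total I = 7 032 576 mm⁴.

I_xx ≈ 7.03 × 10⁶ mm⁴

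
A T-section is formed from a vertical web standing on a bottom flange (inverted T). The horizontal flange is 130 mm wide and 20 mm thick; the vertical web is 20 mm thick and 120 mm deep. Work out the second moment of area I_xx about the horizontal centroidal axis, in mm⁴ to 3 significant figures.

I_xx ≈ 9.08 × 10⁶ mm⁴

Break the section into simple shapes (no overlaps), measuring from the bottom-left corner of the bounding box.
Flange: 130 × 20, A = 2 600 mm², y = 10 mm, Ī = 86 667 mm⁴.
Web: 20 × 120, A = 2 400 mm², y = 80 mm, Ī = 2 880 000 mm⁴.
Centroid: ȳ = ΣA·y / ΣA = 43.6 mm.
Transfer each piece to the horizontal centroidal axis using Ī + A·d² with d = y − 43.6:
  flange: d = -33.6 mm → contributes +3 021 963 mm⁴
  web: d = 36.4 mm → contributes +6 059 904 mm⁴
Total I = 9 081 867 mm⁴.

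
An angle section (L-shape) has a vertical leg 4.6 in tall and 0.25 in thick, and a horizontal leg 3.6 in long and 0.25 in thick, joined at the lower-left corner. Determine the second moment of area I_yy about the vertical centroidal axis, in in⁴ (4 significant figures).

Decompose the section into non-overlapping parts with the origin at the bottom-left of its bounding rectangle.
Vertical leg: 0.25 × 4.6, A = 1.15 in², x = 0.125 in, Ī = 0.00598958 in⁴.
Horizontal leg (remainder): 3.35 × 0.25, A = 0.8375 in², x = 1.925 in, Ī = 0.783237 in⁴.
Centroid: x̄ = ΣA·x / ΣA = 0.883491 in.
Transfer each piece to the vertical centroidal axis using Ī + A·d² with d = x − 0.883491:
  vertical leg: d = -0.758491 in → contributes +0.667594 in⁴
  horizontal leg (remainder): d = 1.04151 in → contributes +1.69171 in⁴
Total I = 2.3593 in⁴.

I_yy ≈ 2.359 in⁴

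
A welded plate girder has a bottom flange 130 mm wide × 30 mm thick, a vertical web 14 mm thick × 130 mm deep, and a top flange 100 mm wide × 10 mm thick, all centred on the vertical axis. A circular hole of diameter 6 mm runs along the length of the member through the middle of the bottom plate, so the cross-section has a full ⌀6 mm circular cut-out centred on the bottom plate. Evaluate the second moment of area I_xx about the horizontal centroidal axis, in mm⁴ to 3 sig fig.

Split into non-overlapping primitives; take the origin at the lower-left of the bounding box.
Bottom plate: 130 × 30, A = 3 900 mm², y = 15 mm, Ī = 292 500 mm⁴.
Web plate: 14 × 130, A = 1 820 mm², y = 95 mm, Ī = 2 563 167 mm⁴.
Top plate: 100 × 10, A = 1 000 mm², y = 165 mm, Ī = 8333.3 mm⁴.
Hole (subtracted): ⌀6, A = 28.274 mm², y = 15 mm, Ī = 63.617 mm⁴.
Centroid: ȳ = ΣA·y / ΣA = 59.174 mm.
Transfer each piece to the horizontal centroidal axis using Ī + A·d² with d = y − 59.174:
  bottom plate: d = -44.174 mm → contributes +7 902 720 mm⁴
  web plate: d = 35.826 mm → contributes +4 899 146 mm⁴
  top plate: d = 105.83 mm → contributes +11 207 485 mm⁴
  hole: d = -44.174 mm → contributes −55 236 mm⁴
Total I = 23 954 115 mm⁴.

I_xx ≈ 2.40 × 10⁷ mm⁴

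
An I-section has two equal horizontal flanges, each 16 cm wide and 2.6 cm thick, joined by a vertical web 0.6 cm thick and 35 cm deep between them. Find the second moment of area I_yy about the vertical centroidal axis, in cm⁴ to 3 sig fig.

I_yy ≈ 1780 cm⁴

Break the section into simple shapes (no overlaps), measuring from the bottom-left corner of the bounding box.
Bottom flange: 16 × 2.6, A = 41.6 cm², x = 8 cm, Ī = 887.47 cm⁴.
Web: 0.6 × 35, A = 21 cm², x = 8 cm, Ī = 0.63 cm⁴.
Top flange: 16 × 2.6, A = 41.6 cm², x = 8 cm, Ī = 887.47 cm⁴.
By symmetry the centroid is at mid-width, x̄ = 8 cm.
All pieces are centred on the vertical centroidal axis, so I = ΣĪ = 1775.6 cm⁴.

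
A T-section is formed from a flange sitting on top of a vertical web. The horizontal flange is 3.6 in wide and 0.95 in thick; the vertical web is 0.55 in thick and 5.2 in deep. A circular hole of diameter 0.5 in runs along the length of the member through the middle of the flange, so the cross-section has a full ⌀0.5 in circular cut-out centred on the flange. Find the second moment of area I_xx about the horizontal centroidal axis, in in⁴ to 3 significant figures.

I_xx ≈ 21.0 in⁴

Break the section into simple shapes (no overlaps), measuring from the bottom-left corner of the bounding box.
Flange: 3.6 × 0.95, A = 3.42 in², y = 5.675 in, Ī = 0.25721 in⁴.
Web: 0.55 × 5.2, A = 2.86 in², y = 2.6 in, Ī = 6.4445 in⁴.
Hole (subtracted): ⌀0.5, A = 0.19635 in², y = 5.675 in, Ī = 0.003068 in⁴.
Centroid: ȳ = ΣA·y / ΣA = 4.2294 in.
Transfer each piece to the horizontal centroidal axis using Ī + A·d² with d = y − 4.2294:
  flange: d = 1.4456 in → contributes +7.4041 in⁴
  web: d = -1.6294 in → contributes +14.038 in⁴
  hole: d = 1.4456 in → contributes −0.41339 in⁴
Total I = 21.028 in⁴.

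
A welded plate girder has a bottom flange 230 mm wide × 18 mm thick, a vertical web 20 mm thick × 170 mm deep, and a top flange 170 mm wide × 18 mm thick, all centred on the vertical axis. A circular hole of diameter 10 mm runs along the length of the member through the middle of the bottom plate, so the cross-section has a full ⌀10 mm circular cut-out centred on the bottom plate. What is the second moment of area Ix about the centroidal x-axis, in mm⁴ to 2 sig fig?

Break the section into simple shapes (no overlaps), measuring from the bottom-left corner of the bounding box.
Bottom plate: 230 × 18, A = 4 140 mm², y = 9 mm, Ī = 111 780 mm⁴.
Web plate: 20 × 170, A = 3 400 mm², y = 103 mm, Ī = 8 188 333 mm⁴.
Top plate: 170 × 18, A = 3 060 mm², y = 197 mm, Ī = 82 620 mm⁴.
Hole (subtracted): ⌀10, A = 78.54 mm², y = 9 mm, Ī = 490.9 mm⁴.
Centroid: ȳ = ΣA·y / ΣA = 94.05 mm.
Transfer each piece to the centroidal x-axis using Ī + A·d² with d = y − 94.05:
  bottom plate: d = -85.05 mm → contributes +30 060 476 mm⁴
  web plate: d = 8.947 mm → contributes +8 460 509 mm⁴
  top plate: d = 102.9 mm → contributes +32 512 864 mm⁴
  hole: d = -85.05 mm → contributes −568 647 mm⁴
Total I = 70 465 203 mm⁴.

Ix ≈ 7.0 × 10⁷ mm⁴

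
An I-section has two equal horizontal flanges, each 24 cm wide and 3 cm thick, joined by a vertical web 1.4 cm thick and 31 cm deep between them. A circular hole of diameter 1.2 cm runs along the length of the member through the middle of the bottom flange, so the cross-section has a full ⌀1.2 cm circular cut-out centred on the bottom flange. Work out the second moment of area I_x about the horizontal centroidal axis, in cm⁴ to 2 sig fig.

I_x ≈ 4.5 × 10⁴ cm⁴

Break the section into simple shapes (no overlaps), measuring from the bottom-left corner of the bounding box.
Bottom flange: 24 × 3, A = 72 cm², y = 1.5 cm, Ī = 54 cm⁴.
Web: 1.4 × 31, A = 43.4 cm², y = 18.5 cm, Ī = 3 476 cm⁴.
Top flange: 24 × 3, A = 72 cm², y = 35.5 cm, Ī = 54 cm⁴.
Hole (subtracted): ⌀1.2, A = 1.131 cm², y = 1.5 cm, Ī = 0.1018 cm⁴.
Centroid: ȳ = ΣA·y / ΣA = 18.6 cm.
Transfer each piece to the horizontal centroidal axis using Ī + A·d² with d = y − 18.6:
  bottom flange: d = -17.1 cm → contributes +21 115 cm⁴
  web: d = -0.1032 cm → contributes +3 476 cm⁴
  top flange: d = 16.9 cm → contributes +20 610 cm⁴
  hole: d = -17.1 cm → contributes −330.9 cm⁴
Total I = 44 871 cm⁴.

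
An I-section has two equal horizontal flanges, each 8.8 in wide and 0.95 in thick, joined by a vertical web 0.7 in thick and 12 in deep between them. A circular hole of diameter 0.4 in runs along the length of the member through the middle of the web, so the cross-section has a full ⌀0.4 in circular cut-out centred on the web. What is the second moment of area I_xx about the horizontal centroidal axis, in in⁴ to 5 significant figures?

I_xx ≈ 803.05 in⁴

Split into non-overlapping primitives; take the origin at the lower-left of the bounding box.
Bottom flange: 8.8 × 0.95, A = 8.36 in², y = 0.475 in, Ī = 0.6287417 in⁴.
Web: 0.7 × 12, A = 8.4 in², y = 6.95 in, Ī = 100.8 in⁴.
Top flange: 8.8 × 0.95, A = 8.36 in², y = 13.425 in, Ī = 0.6287417 in⁴.
Hole (subtracted): ⌀0.4, A = 0.1256637 in², y = 6.95 in, Ī = 0.001256637 in⁴.
By symmetry the centroid is at mid-height, ȳ = 6.95 in.
Transfer each piece to the horizontal centroidal axis using Ī + A·d² with d = y − 6.95:
  bottom flange: d = -6.475 in → contributes +351.127 in⁴
  web: d = 0 in → contributes +100.8 in⁴
  top flange: d = 6.475 in → contributes +351.127 in⁴
  hole: d = 0 in → contributes −0.001256637 in⁴
Total I = 803.0527 in⁴.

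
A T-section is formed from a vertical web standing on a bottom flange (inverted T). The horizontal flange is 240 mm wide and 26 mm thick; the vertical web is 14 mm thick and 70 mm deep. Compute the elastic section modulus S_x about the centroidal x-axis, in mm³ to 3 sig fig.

Decompose the section into non-overlapping parts with the origin at the bottom-left of its bounding rectangle.
Flange: 240 × 26, A = 6 240 mm², y = 13 mm, Ī = 351 520 mm⁴.
Web: 14 × 70, A = 980 mm², y = 61 mm, Ī = 400 167 mm⁴.
Centroid: ȳ = ΣA·y / ΣA = 19.515 mm.
Transfer each piece to the centroidal x-axis using Ī + A·d² with d = y − 19.515:
  flange: d = -6.5152 mm → contributes +616 397 mm⁴
  web: d = 41.485 mm → contributes +2 086 733 mm⁴
Total I = 2 703 130 mm⁴.
Extreme fibre distance c = 76.485 mm; S = I/c = 35 342 mm³.

S_x ≈ 3.53 × 10⁴ mm³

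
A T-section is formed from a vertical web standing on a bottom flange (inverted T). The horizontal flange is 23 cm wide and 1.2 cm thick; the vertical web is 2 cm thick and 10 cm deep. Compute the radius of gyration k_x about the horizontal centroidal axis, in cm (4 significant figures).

Break the section into simple shapes (no overlaps), measuring from the bottom-left corner of the bounding box.
Flange: 23 × 1.2, A = 27.6 cm², y = 0.6 cm, Ī = 3.312 cm⁴.
Web: 2 × 10, A = 20 cm², y = 6.2 cm, Ī = 166.667 cm⁴.
Centroid: ȳ = ΣA·y / ΣA = 2.95294 cm.
Transfer each piece to the horizontal centroidal axis using Ī + A·d² with d = y − 2.95294:
  flange: d = -2.35294 cm → contributes +156.115 cm⁴
  web: d = 3.24706 cm → contributes +377.534 cm⁴
Total I = 533.649 cm⁴.
Radius of gyration: k = √(I/A) = √(533.649 / 47.6) = 3.3483 cm.

k_x ≈ 3.348 cm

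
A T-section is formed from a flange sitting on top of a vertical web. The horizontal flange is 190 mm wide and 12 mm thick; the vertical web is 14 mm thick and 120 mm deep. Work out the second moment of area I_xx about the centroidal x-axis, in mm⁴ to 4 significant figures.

Split into non-overlapping primitives; take the origin at the lower-left of the bounding box.
Flange: 190 × 12, A = 2 280 mm², y = 126 mm, Ī = 27 360 mm⁴.
Web: 14 × 120, A = 1 680 mm², y = 60 mm, Ī = 2 016 000 mm⁴.
Centroid: ȳ = ΣA·y / ΣA = 98 mm.
Transfer each piece to the centroidal x-axis using Ī + A·d² with d = y − 98:
  flange: d = 28 mm → contributes +1 814 880 mm⁴
  web: d = -38 mm → contributes +4 441 920 mm⁴
Total I = 6 256 800 mm⁴.

I_xx ≈ 6.257 × 10⁶ mm⁴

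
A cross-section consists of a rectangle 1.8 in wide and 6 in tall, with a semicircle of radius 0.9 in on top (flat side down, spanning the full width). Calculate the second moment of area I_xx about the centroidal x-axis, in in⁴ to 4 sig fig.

Break the section into simple shapes (no overlaps), measuring from the bottom-left corner of the bounding box.
Rectangular body: 1.8 × 6, A = 10.8 in², y = 3 in, Ī = 32.4 in⁴.
Semicircular cap: semicircle r = 0.9, A = 1.27235 in², y = 6.38197 in, Ī = 0.0720115 in⁴.
Centroid: ȳ = ΣA·y / ΣA = 3.35644 in.
Transfer each piece to the centroidal x-axis using Ī + A·d² with d = y − 3.35644:
  rectangular body: d = -0.356437 in → contributes +33.7721 in⁴
  semicircular cap: d = 3.02553 in → contributes +11.7189 in⁴
Total I = 45.491 in⁴.

I_xx ≈ 45.49 in⁴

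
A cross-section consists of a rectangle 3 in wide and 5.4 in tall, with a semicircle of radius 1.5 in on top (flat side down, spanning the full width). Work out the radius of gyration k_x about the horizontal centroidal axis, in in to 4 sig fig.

Treat the section as a set of non-overlapping primitives; coordinates are from the bounding-box lower-left.
Rectangular body: 3 × 5.4, A = 16.2 in², y = 2.7 in, Ī = 39.366 in⁴.
Semicircular cap: semicircle r = 1.5, A = 3.53429 in², y = 6.03662 in, Ī = 0.555645 in⁴.
Centroid: ȳ = ΣA·y / ΣA = 3.29757 in.
Transfer each piece to the horizontal centroidal axis using Ī + A·d² with d = y − 3.29757:
  rectangular body: d = -0.597568 in → contributes +45.1508 in⁴
  semicircular cap: d = 2.73905 in → contributes +27.0713 in⁴
Total I = 72.2221 in⁴.
Radius of gyration: k = √(I/A) = √(72.2221 / 19.7343) = 1.91304 in.

k_x ≈ 1.913 in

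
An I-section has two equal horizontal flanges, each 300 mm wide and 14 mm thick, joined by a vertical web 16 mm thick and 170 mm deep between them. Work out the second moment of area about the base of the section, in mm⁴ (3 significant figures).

I_base ≈ 1.87 × 10⁸ mm⁴

Decompose the section into non-overlapping parts with the origin at the bottom-left of its bounding rectangle.
Bottom flange: 300 × 14, A = 4 200 mm², y = 7 mm, Ī = 68 600 mm⁴.
Web: 16 × 170, A = 2 720 mm², y = 99 mm, Ī = 6 550 667 mm⁴.
Top flange: 300 × 14, A = 4 200 mm², y = 191 mm, Ī = 68 600 mm⁴.
Transfer each piece to a horizontal axis along the bottom face using Ī + A·d² with d = y − 0:
  bottom flange: d = 7 mm → contributes +274 400 mm⁴
  web: d = 99 mm → contributes +33 209 387 mm⁴
  top flange: d = 191 mm → contributes +153 288 800 mm⁴
Total I = 186 772 587 mm⁴.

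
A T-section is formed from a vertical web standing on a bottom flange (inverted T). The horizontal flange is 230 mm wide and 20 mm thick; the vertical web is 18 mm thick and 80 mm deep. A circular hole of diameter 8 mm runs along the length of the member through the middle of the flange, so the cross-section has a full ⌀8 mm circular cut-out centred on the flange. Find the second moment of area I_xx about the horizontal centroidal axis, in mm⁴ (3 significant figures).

I_xx ≈ 3.66 × 10⁶ mm⁴

Treat the section as a set of non-overlapping primitives; coordinates are from the bounding-box lower-left.
Flange: 230 × 20, A = 4 600 mm², y = 10 mm, Ī = 153 333 mm⁴.
Web: 18 × 80, A = 1 440 mm², y = 60 mm, Ī = 768 000 mm⁴.
Hole (subtracted): ⌀8, A = 50.265 mm², y = 10 mm, Ī = 201.06 mm⁴.
Centroid: ȳ = ΣA·y / ΣA = 22.021 mm.
Transfer each piece to the horizontal centroidal axis using Ī + A·d² with d = y − 22.021:
  flange: d = -12.021 mm → contributes +818 006 mm⁴
  web: d = 37.979 mm → contributes +2 845 110 mm⁴
  hole: d = -12.021 mm → contributes −7464.1 mm⁴
Total I = 3 655 652 mm⁴.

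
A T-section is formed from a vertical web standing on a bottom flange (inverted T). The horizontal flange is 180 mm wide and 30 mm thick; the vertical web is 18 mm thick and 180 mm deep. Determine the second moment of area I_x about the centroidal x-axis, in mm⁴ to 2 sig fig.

I_x ≈ 3.1 × 10⁷ mm⁴

Treat the section as a set of non-overlapping primitives; coordinates are from the bounding-box lower-left.
Flange: 180 × 30, A = 5 400 mm², y = 15 mm, Ī = 405 000 mm⁴.
Web: 18 × 180, A = 3 240 mm², y = 120 mm, Ī = 8 748 000 mm⁴.
Centroid: ȳ = ΣA·y / ΣA = 54.38 mm.
Transfer each piece to the centroidal x-axis using Ī + A·d² with d = y − 54.38:
  flange: d = -39.38 mm → contributes +8 777 109 mm⁴
  web: d = 65.63 mm → contributes +22 701 516 mm⁴
Total I = 31 478 625 mm⁴.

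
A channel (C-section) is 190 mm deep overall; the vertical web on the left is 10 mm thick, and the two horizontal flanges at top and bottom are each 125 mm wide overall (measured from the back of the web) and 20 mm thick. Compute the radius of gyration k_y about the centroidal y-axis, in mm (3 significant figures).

k_y ≈ 39.9 mm

Treat the section as a set of non-overlapping primitives; coordinates are from the bounding-box lower-left.
Web: 10 × 190, A = 1 900 mm², x = 5 mm, Ī = 15 833 mm⁴.
Top flange (beyond web): 115 × 20, A = 2 300 mm², x = 67.5 mm, Ī = 2 534 792 mm⁴.
Bottom flange (beyond web): 115 × 20, A = 2 300 mm², x = 67.5 mm, Ī = 2 534 792 mm⁴.
Centroid: x̄ = ΣA·x / ΣA = 49.231 mm.
Transfer each piece to the centroidal y-axis using Ī + A·d² with d = x − 49.231:
  web: d = -44.231 mm → contributes +3 732 919 mm⁴
  top flange (beyond web): d = 18.269 mm → contributes +3 302 451 mm⁴
  bottom flange (beyond web): d = 18.269 mm → contributes +3 302 451 mm⁴
Total I = 10 337 821 mm⁴.
Radius of gyration: k = √(I/A) = √(10 337 821 / 6 500) = 39.88 mm.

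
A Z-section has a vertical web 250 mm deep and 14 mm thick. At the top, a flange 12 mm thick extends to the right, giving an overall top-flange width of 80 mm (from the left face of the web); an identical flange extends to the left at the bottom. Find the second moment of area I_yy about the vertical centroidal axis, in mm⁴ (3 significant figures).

Split into non-overlapping primitives; take the origin at the lower-left of the bounding box.
Web: 14 × 250, A = 3 500 mm², x = 73 mm, Ī = 57 167 mm⁴.
Top flange (beyond web): 66 × 12, A = 792 mm², x = 113 mm, Ī = 287 496 mm⁴.
Bottom flange (beyond web): 66 × 12, A = 792 mm², x = 33 mm, Ī = 287 496 mm⁴.
Centroid: x̄ = ΣA·x / ΣA = 73 mm.
Transfer each piece to the vertical centroidal axis using Ī + A·d² with d = x − 73:
  web: d = 0 mm → contributes +57 167 mm⁴
  top flange (beyond web): d = 40 mm → contributes +1 554 696 mm⁴
  bottom flange (beyond web): d = -40 mm → contributes +1 554 696 mm⁴
Total I = 3 166 559 mm⁴.

I_yy ≈ 3.17 × 10⁶ mm⁴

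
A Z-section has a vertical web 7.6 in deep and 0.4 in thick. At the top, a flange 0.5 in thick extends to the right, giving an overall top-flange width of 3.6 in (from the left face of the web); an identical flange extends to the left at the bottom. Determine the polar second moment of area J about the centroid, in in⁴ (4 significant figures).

J ≈ 68.17 in⁴

Decompose the section into non-overlapping parts with the origin at the bottom-left of its bounding rectangle.
Web: 0.4 × 7.6, A = 3.04 in², y = 3.8 in, Ī = 14.6325 in⁴.
Top flange (beyond web): 3.2 × 0.5, A = 1.6 in², y = 7.35 in, Ī = 0.0333333 in⁴.
Bottom flange (beyond web): 3.2 × 0.5, A = 1.6 in², y = 0.25 in, Ī = 0.0333333 in⁴.
Centroid: ȳ = ΣA·y / ΣA = 3.8 in.
Transfer each piece to the centroidal x-axis using Ī + A·d² with d = y − 3.8:
  web: d = 0 in → contributes +14.6325 in⁴
  top flange (beyond web): d = 3.55 in → contributes +20.1973 in⁴
  bottom flange (beyond web): d = -3.55 in → contributes +20.1973 in⁴
Total I = 55.0272 in⁴.
For the y-axis: x̄ = 3.4 in.
Repeating about the centroidal y-axis gives I_y = 13.1392 in⁴.
Polar second moment: J = I_x + I_y = 68.1664 in⁴.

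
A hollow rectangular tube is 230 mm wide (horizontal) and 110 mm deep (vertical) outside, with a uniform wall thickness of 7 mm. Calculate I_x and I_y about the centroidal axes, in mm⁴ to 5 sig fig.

Break the section into simple shapes (no overlaps), measuring from the bottom-left corner of the bounding box.
Outer rectangle: 230 × 110, A = 25 300 mm², y = 55 mm, Ī = 25 510 833 mm⁴.
Inner void (subtracted): 216 × 96, A = 20 736 mm², y = 55 mm, Ī = 15 925 248 mm⁴.
By symmetry the centroid is at mid-height, ȳ = 55 mm.
All pieces are centred on the centroidal x-axis, so I = ΣĪ (holes subtracted) = 9 585 585 mm⁴.
Repeating about the centroidal y-axis gives I_y = 30 909 265 mm⁴.

I_x ≈ 9.5856 × 10⁶ mm⁴, I_y ≈ 3.0909 × 10⁷ mm⁴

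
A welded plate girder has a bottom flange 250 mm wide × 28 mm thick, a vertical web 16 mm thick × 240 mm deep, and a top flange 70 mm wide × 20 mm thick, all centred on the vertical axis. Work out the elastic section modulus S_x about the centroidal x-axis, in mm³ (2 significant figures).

Split into non-overlapping primitives; take the origin at the lower-left of the bounding box.
Bottom plate: 250 × 28, A = 7 000 mm², y = 14 mm, Ī = 457 333 mm⁴.
Web plate: 16 × 240, A = 3 840 mm², y = 148 mm, Ī = 18 432 000 mm⁴.
Top plate: 70 × 20, A = 1 400 mm², y = 278 mm, Ī = 46 667 mm⁴.
Centroid: ȳ = ΣA·y / ΣA = 86.24 mm.
Transfer each piece to the centroidal x-axis using Ī + A·d² with d = y − 86.24:
  bottom plate: d = -72.24 mm → contributes +36 982 897 mm⁴
  web plate: d = 61.76 mm → contributes +33 081 135 mm⁴
  top plate: d = 191.8 mm → contributes +51 529 850 mm⁴
Total I = 121 593 882 mm⁴.
Extreme fibre distance c = 201.8 mm; S = I/c = 602 652 mm³.

S_x ≈ 6.0 × 10⁵ mm³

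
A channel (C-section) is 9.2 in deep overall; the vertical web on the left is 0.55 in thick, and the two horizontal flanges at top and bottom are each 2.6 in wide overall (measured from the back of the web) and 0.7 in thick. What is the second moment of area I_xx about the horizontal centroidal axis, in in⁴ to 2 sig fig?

I_xx ≈ 88 in⁴

Break the section into simple shapes (no overlaps), measuring from the bottom-left corner of the bounding box.
Web: 0.55 × 9.2, A = 5.06 in², y = 4.6 in, Ī = 35.69 in⁴.
Top flange (beyond web): 2.05 × 0.7, A = 1.435 in², y = 8.85 in, Ī = 0.0586 in⁴.
Bottom flange (beyond web): 2.05 × 0.7, A = 1.435 in², y = 0.35 in, Ī = 0.0586 in⁴.
By symmetry the centroid is at mid-height, ȳ = 4.6 in.
Transfer each piece to the horizontal centroidal axis using Ī + A·d² with d = y − 4.6:
  web: d = 0 in → contributes +35.69 in⁴
  top flange (beyond web): d = 4.25 in → contributes +25.98 in⁴
  bottom flange (beyond web): d = -4.25 in → contributes +25.98 in⁴
Total I = 87.65 in⁴.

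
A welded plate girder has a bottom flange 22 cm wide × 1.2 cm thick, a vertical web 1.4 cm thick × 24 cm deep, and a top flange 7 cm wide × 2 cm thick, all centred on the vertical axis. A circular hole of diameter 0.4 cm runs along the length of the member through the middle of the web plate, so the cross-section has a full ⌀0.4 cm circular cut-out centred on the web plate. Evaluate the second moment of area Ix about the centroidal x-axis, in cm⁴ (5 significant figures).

Ix ≈ 7870.7 cm⁴

Treat the section as a set of non-overlapping primitives; coordinates are from the bounding-box lower-left.
Bottom plate: 22 × 1.2, A = 26.4 cm², y = 0.6 cm, Ī = 3.168 cm⁴.
Web plate: 1.4 × 24, A = 33.6 cm², y = 13.2 cm, Ī = 1612.8 cm⁴.
Top plate: 7 × 2, A = 14 cm², y = 26.2 cm, Ī = 4.666667 cm⁴.
Hole (subtracted): ⌀0.4, A = 0.1256637 cm², y = 13.2 cm, Ī = 0.001256637 cm⁴.
Centroid: ȳ = ΣA·y / ΣA = 11.16086 cm.
Transfer each piece to the centroidal x-axis using Ī + A·d² with d = y − 11.16086:
  bottom plate: d = -10.56086 cm → contributes +2947.607 cm⁴
  web plate: d = 2.039138 cm → contributes +1752.512 cm⁴
  top plate: d = 15.03914 cm → contributes +3171.126 cm⁴
  hole: d = 2.039138 cm → contributes −0.5237771 cm⁴
Total I = 7870.722 cm⁴.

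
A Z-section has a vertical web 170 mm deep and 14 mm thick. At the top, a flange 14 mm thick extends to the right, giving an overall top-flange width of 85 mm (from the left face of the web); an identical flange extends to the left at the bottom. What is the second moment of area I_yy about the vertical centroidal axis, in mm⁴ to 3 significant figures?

I_yy ≈ 4.46 × 10⁶ mm⁴

Split into non-overlapping primitives; take the origin at the lower-left of the bounding box.
Web: 14 × 170, A = 2 380 mm², x = 78 mm, Ī = 38 873 mm⁴.
Top flange (beyond web): 71 × 14, A = 994 mm², x = 120.5 mm, Ī = 417 563 mm⁴.
Bottom flange (beyond web): 71 × 14, A = 994 mm², x = 35.5 mm, Ī = 417 563 mm⁴.
Centroid: x̄ = ΣA·x / ΣA = 78 mm.
Transfer each piece to the vertical centroidal axis using Ī + A·d² with d = x − 78:
  web: d = 0 mm → contributes +38 873 mm⁴
  top flange (beyond web): d = 42.5 mm → contributes +2 212 975 mm⁴
  bottom flange (beyond web): d = -42.5 mm → contributes +2 212 975 mm⁴
Total I = 4 464 824 mm⁴.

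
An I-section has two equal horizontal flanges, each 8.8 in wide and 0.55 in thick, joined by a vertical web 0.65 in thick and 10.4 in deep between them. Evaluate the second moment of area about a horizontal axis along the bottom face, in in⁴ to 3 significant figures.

I_base ≈ 895 in⁴

Decompose the section into non-overlapping parts with the origin at the bottom-left of its bounding rectangle.
Bottom flange: 8.8 × 0.55, A = 4.84 in², y = 0.275 in, Ī = 0.12201 in⁴.
Web: 0.65 × 10.4, A = 6.76 in², y = 5.75 in, Ī = 60.93 in⁴.
Top flange: 8.8 × 0.55, A = 4.84 in², y = 11.225 in, Ī = 0.12201 in⁴.
Transfer each piece to the bottom edge using Ī + A·d² with d = y − 0:
  bottom flange: d = 0.275 in → contributes +0.48803 in⁴
  web: d = 5.75 in → contributes +284.43 in⁴
  top flange: d = 11.225 in → contributes +609.97 in⁴
Total I = 894.89 in⁴.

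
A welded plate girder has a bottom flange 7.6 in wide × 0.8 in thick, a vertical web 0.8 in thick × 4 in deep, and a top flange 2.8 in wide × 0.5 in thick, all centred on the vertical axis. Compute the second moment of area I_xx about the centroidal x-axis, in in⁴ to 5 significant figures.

I_xx ≈ 34.470 in⁴

Split into non-overlapping primitives; take the origin at the lower-left of the bounding box.
Bottom plate: 7.6 × 0.8, A = 6.08 in², y = 0.4 in, Ī = 0.3242667 in⁴.
Web plate: 0.8 × 4, A = 3.2 in², y = 2.8 in, Ī = 4.266667 in⁴.
Top plate: 2.8 × 0.5, A = 1.4 in², y = 5.05 in, Ī = 0.02916667 in⁴.
Centroid: ȳ = ΣA·y / ΣA = 1.728652 in.
Transfer each piece to the centroidal x-axis using Ī + A·d² with d = y − 1.728652:
  bottom plate: d = -1.328652 in → contributes +11.05738 in⁴
  web plate: d = 1.071348 in → contributes +7.939586 in⁴
  top plate: d = 3.321348 in → contributes +15.47306 in⁴
Total I = 34.47003 in⁴.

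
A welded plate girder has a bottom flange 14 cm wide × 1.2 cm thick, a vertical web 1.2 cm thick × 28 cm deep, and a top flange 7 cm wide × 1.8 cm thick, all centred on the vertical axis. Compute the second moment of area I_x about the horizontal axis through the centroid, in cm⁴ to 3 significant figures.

I_x ≈ 8530 cm⁴

Treat the section as a set of non-overlapping primitives; coordinates are from the bounding-box lower-left.
Bottom plate: 14 × 1.2, A = 16.8 cm², y = 0.6 cm, Ī = 2.016 cm⁴.
Web plate: 1.2 × 28, A = 33.6 cm², y = 15.2 cm, Ī = 2195.2 cm⁴.
Top plate: 7 × 1.8, A = 12.6 cm², y = 30.1 cm, Ī = 3.402 cm⁴.
Centroid: ȳ = ΣA·y / ΣA = 14.287 cm.
Transfer each piece to the horizontal axis through the centroid using Ī + A·d² with d = y − 14.287:
  bottom plate: d = -13.687 cm → contributes +3149.1 cm⁴
  web plate: d = 0.91333 cm → contributes +2223.2 cm⁴
  top plate: d = 15.813 cm → contributes +3154.2 cm⁴
Total I = 8526.5 cm⁴.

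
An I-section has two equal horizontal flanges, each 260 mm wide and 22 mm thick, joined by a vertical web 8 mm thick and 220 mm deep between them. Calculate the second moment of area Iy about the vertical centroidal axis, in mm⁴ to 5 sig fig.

Break the section into simple shapes (no overlaps), measuring from the bottom-left corner of the bounding box.
Bottom flange: 260 × 22, A = 5 720 mm², x = 130 mm, Ī = 32 222 667 mm⁴.
Web: 8 × 220, A = 1 760 mm², x = 130 mm, Ī = 9386.667 mm⁴.
Top flange: 260 × 22, A = 5 720 mm², x = 130 mm, Ī = 32 222 667 mm⁴.
By symmetry the centroid is at mid-width, x̄ = 130 mm.
All pieces are centred on the vertical centroidal axis, so I = ΣĪ = 64 454 720 mm⁴.

Iy ≈ 6.4455 × 10⁷ mm⁴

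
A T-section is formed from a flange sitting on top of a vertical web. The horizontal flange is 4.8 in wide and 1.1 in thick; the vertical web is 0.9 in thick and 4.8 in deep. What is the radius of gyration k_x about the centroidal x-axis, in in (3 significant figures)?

k_x ≈ 1.75 in

Decompose the section into non-overlapping parts with the origin at the bottom-left of its bounding rectangle.
Flange: 4.8 × 1.1, A = 5.28 in², y = 5.35 in, Ī = 0.5324 in⁴.
Web: 0.9 × 4.8, A = 4.32 in², y = 2.4 in, Ī = 8.2944 in⁴.
Centroid: ȳ = ΣA·y / ΣA = 4.0225 in.
Transfer each piece to the centroidal x-axis using Ī + A·d² with d = y − 4.0225:
  flange: d = 1.3275 in → contributes +9.8371 in⁴
  web: d = -1.6225 in → contributes +19.667 in⁴
Total I = 29.504 in⁴.
Radius of gyration: k = √(I/A) = √(29.504 / 9.6) = 1.7531 in.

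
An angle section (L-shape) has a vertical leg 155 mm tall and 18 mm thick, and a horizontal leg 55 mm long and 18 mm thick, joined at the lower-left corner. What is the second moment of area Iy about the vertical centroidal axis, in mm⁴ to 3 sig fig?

Iy ≈ 5.58 × 10⁵ mm⁴

Break the section into simple shapes (no overlaps), measuring from the bottom-left corner of the bounding box.
Vertical leg: 18 × 155, A = 2 790 mm², x = 9 mm, Ī = 75 330 mm⁴.
Horizontal leg (remainder): 37 × 18, A = 666 mm², x = 36.5 mm, Ī = 75 980 mm⁴.
Centroid: x̄ = ΣA·x / ΣA = 14.299 mm.
Transfer each piece to the vertical centroidal axis using Ī + A·d² with d = x − 14.299:
  vertical leg: d = -5.2995 mm → contributes +153 686 mm⁴
  horizontal leg (remainder): d = 22.201 mm → contributes +404 226 mm⁴
Total I = 557 912 mm⁴.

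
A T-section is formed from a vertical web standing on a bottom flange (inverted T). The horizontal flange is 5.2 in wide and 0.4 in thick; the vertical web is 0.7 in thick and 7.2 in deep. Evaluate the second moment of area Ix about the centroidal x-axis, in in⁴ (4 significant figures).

Ix ≈ 43.06 in⁴

Treat the section as a set of non-overlapping primitives; coordinates are from the bounding-box lower-left.
Flange: 5.2 × 0.4, A = 2.08 in², y = 0.2 in, Ī = 0.0277333 in⁴.
Web: 0.7 × 7.2, A = 5.04 in², y = 4 in, Ī = 21.7728 in⁴.
Centroid: ȳ = ΣA·y / ΣA = 2.88989 in.
Transfer each piece to the centroidal x-axis using Ī + A·d² with d = y − 2.88989:
  flange: d = -2.68989 in → contributes +15.0776 in⁴
  web: d = 1.11011 in → contributes +27.9838 in⁴
Total I = 43.0614 in⁴.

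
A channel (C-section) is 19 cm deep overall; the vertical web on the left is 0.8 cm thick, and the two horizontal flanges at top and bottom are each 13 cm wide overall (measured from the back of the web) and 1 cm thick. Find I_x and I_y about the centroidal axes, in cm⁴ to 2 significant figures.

Decompose the section into non-overlapping parts with the origin at the bottom-left of its bounding rectangle.
Web: 0.8 × 19, A = 15.2 cm², y = 9.5 cm, Ī = 457.3 cm⁴.
Top flange (beyond web): 12.2 × 1, A = 12.2 cm², y = 18.5 cm, Ī = 1.017 cm⁴.
Bottom flange (beyond web): 12.2 × 1, A = 12.2 cm², y = 0.5 cm, Ī = 1.017 cm⁴.
By symmetry the centroid is at mid-height, ȳ = 9.5 cm.
Transfer each piece to the centroidal x-axis using Ī + A·d² with d = y − 9.5:
  web: d = 0 cm → contributes +457.3 cm⁴
  top flange (beyond web): d = 9 cm → contributes +989.2 cm⁴
  bottom flange (beyond web): d = -9 cm → contributes +989.2 cm⁴
Total I = 2 436 cm⁴.
For the y-axis: x̄ = 4.405 cm.
Repeating about the centroidal y-axis gives I_y = 699.2 cm⁴.

I_x ≈ 2400 cm⁴, I_y ≈ 700 cm⁴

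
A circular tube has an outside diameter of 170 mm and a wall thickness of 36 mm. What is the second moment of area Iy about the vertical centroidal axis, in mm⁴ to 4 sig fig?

Decompose the section into non-overlapping parts with the origin at the bottom-left of its bounding rectangle.
Outer circle: ⌀170, A = 22 698 mm², x = 85 mm, Ī = 40 998 275 mm⁴.
Bore (subtracted): ⌀98, A = 7542.96 mm², x = 85 mm, Ī = 4 527 664 mm⁴.
By symmetry the centroid is at mid-width, x̄ = 85 mm.
All pieces are centred on the vertical centroidal axis, so I = ΣĪ (holes subtracted) = 36 470 611 mm⁴.

Iy ≈ 3.647 × 10⁷ mm⁴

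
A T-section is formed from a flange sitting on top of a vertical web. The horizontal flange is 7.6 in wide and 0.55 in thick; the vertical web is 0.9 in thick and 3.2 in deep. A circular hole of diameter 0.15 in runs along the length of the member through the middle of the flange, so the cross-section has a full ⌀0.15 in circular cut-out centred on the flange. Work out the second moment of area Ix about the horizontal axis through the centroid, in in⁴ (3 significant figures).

Treat the section as a set of non-overlapping primitives; coordinates are from the bounding-box lower-left.
Flange: 7.6 × 0.55, A = 4.18 in², y = 3.475 in, Ī = 0.10537 in⁴.
Web: 0.9 × 3.2, A = 2.88 in², y = 1.6 in, Ī = 2.4576 in⁴.
Hole (subtracted): ⌀0.15, A = 0.017671 in², y = 3.475 in, Ī = 0.00002485 in⁴.
Centroid: ȳ = ΣA·y / ΣA = 2.7082 in.
Transfer each piece to the horizontal axis through the centroid using Ī + A·d² with d = y − 2.7082:
  flange: d = 0.76679 in → contributes +2.5631 in⁴
  web: d = -1.1082 in → contributes +5.9946 in⁴
  hole: d = 0.76679 in → contributes −0.010415 in⁴
Total I = 8.5473 in⁴.

Ix ≈ 8.55 in⁴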